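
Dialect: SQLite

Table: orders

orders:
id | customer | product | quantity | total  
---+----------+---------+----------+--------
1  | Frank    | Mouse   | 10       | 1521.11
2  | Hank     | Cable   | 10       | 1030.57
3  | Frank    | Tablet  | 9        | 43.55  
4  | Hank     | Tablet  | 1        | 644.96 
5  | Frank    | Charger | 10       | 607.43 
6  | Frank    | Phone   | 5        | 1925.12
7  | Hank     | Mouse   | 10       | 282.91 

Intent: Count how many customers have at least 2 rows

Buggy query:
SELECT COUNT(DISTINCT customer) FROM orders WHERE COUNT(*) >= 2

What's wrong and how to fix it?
Bug: WHERE filters individual rows, not groups, so a group-level COUNT is invalid there

Fix: Group first with HAVING COUNT(*) >= 2, then COUNT the resulting groups

Corrected query:
SELECT COUNT(*) FROM (SELECT customer FROM orders GROUP BY customer HAVING COUNT(*) >= 2)

Result:
COUNT(*)
--------
2       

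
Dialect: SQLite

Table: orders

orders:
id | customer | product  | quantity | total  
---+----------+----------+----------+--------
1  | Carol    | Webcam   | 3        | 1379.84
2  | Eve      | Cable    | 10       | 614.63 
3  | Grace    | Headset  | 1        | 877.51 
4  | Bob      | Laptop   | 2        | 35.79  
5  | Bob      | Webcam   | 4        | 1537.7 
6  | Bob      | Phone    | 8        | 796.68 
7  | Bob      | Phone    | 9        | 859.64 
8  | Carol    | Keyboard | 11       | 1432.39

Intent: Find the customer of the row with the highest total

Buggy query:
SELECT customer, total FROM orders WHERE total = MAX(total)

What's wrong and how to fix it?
Bug: WHERE is evaluated per row; an aggregate over the whole table isn't defined there

Fix: Wrap MAX in a scalar subquery so WHERE compares against a single value

Corrected query:
SELECT customer, total FROM orders WHERE total = (SELECT MAX(total) FROM orders)

Result:
customer | total 
---------+-------
Bob      | 1537.7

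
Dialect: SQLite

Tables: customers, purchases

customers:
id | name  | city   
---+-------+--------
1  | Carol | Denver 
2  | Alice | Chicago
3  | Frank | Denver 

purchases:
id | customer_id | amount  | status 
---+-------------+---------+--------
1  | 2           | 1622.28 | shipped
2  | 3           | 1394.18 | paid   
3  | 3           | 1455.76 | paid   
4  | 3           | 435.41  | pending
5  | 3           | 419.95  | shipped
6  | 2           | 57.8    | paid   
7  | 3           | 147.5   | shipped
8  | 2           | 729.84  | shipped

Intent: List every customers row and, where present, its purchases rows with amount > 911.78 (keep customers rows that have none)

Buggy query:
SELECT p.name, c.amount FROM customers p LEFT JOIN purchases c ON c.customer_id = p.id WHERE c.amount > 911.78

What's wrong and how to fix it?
Bug: Filtering c.amount in WHERE discards the NULL rows produced by LEFT JOIN, turning it into an inner join

Fix: Put 'c.amount > 911.78' in the JOIN's ON clause instead of WHERE

Corrected query:
SELECT p.name, c.amount FROM customers p LEFT JOIN purchases c ON c.customer_id = p.id AND c.amount > 911.78

Result:
name  | amount 
------+--------
Carol | NULL   
Alice | 1622.28
Frank | 1394.18
Frank | 1455.76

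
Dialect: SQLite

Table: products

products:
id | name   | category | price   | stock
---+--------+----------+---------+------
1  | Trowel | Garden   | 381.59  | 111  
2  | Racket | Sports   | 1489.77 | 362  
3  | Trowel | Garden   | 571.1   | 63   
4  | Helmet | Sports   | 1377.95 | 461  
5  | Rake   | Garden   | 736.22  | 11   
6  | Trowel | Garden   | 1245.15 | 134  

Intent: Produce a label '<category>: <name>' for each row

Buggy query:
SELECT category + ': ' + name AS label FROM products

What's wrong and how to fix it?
Bug: SQLite uses || for string concatenation; + coerces text to numbers (yielding 0)

Fix: Replace + with || to concatenate text

Corrected query:
SELECT category || ': ' || name AS label FROM products

Result:
label         
--------------
Garden: Trowel
Sports: Racket
Garden: Trowel
Sports: Helmet
Garden: Rake  
Garden: Trowel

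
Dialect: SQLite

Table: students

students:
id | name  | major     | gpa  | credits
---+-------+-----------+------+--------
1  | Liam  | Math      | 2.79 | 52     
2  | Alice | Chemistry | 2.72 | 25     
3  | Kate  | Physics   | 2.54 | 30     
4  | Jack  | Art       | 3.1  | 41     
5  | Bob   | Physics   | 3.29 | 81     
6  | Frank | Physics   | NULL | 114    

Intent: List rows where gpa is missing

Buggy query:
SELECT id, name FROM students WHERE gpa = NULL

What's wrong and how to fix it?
Bug: Comparing to NULL with '=' never matches; NULL = NULL is unknown, not true

Fix: Replace '= NULL' with 'IS NULL'

Corrected query:
SELECT id, name FROM students WHERE gpa IS NULL

Result:
id | name 
---+------
6  | Frank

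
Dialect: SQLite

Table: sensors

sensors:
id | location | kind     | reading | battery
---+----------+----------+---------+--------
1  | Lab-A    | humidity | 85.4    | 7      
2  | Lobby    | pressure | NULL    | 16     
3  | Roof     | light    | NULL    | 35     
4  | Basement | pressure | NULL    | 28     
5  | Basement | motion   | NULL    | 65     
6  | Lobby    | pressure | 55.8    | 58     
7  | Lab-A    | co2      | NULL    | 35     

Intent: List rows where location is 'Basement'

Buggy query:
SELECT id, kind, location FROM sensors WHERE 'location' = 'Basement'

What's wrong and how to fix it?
Bug: Single quotes denote string literals in SQL; the column name is being compared as a constant string

Fix: Reference the column as location without single quotes

Corrected query:
SELECT id, kind, location FROM sensors WHERE location = 'Basement'

Result:
id | kind     | location
---+----------+---------
4  | pressure | Basement
5  | motion   | Basement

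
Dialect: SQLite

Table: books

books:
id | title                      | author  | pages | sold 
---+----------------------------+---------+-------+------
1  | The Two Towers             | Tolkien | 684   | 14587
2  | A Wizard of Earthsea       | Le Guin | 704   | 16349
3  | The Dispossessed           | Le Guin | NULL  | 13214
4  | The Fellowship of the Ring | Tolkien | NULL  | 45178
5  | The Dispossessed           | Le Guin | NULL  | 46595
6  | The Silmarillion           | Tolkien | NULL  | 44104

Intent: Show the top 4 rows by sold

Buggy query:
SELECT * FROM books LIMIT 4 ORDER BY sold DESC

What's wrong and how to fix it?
Bug: ORDER BY cannot follow LIMIT; LIMIT is the final clause

Fix: Swap the clauses: ORDER BY first, then LIMIT

Corrected query:
SELECT * FROM books ORDER BY sold DESC LIMIT 4

Result:
id | title                      | author  | pages | sold 
---+----------------------------+---------+-------+------
5  | The Dispossessed           | Le Guin | NULL  | 46595
4  | The Fellowship of the Ring | Tolkien | NULL  | 45178
6  | The Silmarillion           | Tolkien | NULL  | 44104
2  | A Wizard of Earthsea       | Le Guin | 704   | 16349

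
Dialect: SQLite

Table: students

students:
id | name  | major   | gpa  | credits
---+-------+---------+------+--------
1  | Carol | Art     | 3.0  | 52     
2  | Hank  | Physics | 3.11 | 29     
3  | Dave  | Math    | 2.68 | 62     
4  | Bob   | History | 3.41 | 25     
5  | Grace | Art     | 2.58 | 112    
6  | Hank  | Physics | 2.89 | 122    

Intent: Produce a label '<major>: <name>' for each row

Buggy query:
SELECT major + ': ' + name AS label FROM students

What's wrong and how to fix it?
Bug: SQLite uses || for string concatenation; + coerces text to numbers (yielding 0)

Fix: Use the || operator for string concatenation

Corrected query:
SELECT major || ': ' || name AS label FROM students

Result:
label        
-------------
Art: Carol   
Physics: Hank
Math: Dave   
History: Bob 
Art: Grace   
Physics: Hank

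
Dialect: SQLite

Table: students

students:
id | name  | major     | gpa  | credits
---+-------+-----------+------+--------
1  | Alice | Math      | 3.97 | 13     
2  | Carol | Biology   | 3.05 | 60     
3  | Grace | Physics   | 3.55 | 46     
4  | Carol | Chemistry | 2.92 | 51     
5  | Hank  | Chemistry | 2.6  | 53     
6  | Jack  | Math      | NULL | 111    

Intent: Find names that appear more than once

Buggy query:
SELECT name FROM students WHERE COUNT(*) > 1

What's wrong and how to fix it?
Bug: WHERE can't reference COUNT(*); aggregates are computed after WHERE

Fix: Group first, then use HAVING for the count condition

Corrected query:
SELECT name FROM students GROUP BY name HAVING COUNT(*) > 1

Result:
name 
-----
Carol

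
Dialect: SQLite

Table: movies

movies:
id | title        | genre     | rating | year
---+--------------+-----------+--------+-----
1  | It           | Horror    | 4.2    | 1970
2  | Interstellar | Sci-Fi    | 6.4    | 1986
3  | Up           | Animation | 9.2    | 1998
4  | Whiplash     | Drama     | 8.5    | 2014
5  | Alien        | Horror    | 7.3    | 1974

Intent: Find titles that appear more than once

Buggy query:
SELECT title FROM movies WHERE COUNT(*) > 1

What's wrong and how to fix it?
Bug: WHERE can't reference COUNT(*); aggregates are computed after WHERE

Fix: GROUP BY title, then filter groups with HAVING COUNT(*) > 1

Corrected query:
SELECT title FROM movies GROUP BY title HAVING COUNT(*) > 1

Result:
(no rows)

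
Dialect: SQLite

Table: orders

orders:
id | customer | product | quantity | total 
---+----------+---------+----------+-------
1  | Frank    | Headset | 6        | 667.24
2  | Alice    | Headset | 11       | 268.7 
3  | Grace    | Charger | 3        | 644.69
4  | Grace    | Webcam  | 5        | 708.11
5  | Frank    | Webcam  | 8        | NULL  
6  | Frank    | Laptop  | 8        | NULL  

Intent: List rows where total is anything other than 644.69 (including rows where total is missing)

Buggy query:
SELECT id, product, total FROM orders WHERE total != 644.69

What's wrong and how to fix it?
Bug: Inequality against NULL is unknown, not true; rows with NULL are dropped

Fix: Handle NULL separately with IS NULL alongside the inequality

Corrected query:
SELECT id, product, total FROM orders WHERE total != 644.69 OR total IS NULL

Result:
id | product | total 
---+---------+-------
1  | Headset | 667.24
2  | Headset | 268.7 
4  | Webcam  | 708.11
5  | Webcam  | NULL  
6  | Laptop  | NULL  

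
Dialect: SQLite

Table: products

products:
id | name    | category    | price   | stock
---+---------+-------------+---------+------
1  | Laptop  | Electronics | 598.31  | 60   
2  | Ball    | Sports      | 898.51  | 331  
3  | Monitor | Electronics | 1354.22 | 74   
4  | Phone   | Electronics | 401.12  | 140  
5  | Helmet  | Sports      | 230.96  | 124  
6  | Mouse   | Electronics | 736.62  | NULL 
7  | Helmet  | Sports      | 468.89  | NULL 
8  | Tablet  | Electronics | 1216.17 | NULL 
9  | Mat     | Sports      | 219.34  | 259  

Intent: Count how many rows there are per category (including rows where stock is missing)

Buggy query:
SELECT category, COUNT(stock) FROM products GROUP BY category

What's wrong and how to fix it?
Bug: COUNT(column) counts non-NULL values only; rows with NULL stock aren't counted

Fix: Use COUNT(*) to count all rows regardless of NULL

Corrected query:
SELECT category, COUNT(*) FROM products GROUP BY category

Result:
category    | COUNT(*)
------------+---------
Electronics | 5       
Sports      | 4       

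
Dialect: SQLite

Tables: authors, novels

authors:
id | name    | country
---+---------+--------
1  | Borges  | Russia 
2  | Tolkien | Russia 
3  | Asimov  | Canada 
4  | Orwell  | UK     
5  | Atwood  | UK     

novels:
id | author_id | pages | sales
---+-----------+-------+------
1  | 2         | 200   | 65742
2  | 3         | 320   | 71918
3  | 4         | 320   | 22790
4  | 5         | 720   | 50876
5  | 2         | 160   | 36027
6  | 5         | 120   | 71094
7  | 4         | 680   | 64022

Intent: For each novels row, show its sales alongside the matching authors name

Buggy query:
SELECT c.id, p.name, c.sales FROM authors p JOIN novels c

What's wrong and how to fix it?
Bug: JOIN with no ON clause produces a cartesian product; every novels row pairs with every authors row

Fix: Specify the join condition linking the foreign key to the parent id

Corrected query:
SELECT c.id, p.name, c.sales FROM authors p JOIN novels c ON c.author_id = p.id

Result:
id | name    | sales
---+---------+------
1  | Tolkien | 65742
2  | Asimov  | 71918
3  | Orwell  | 22790
4  | Atwood  | 50876
5  | Tolkien | 36027
6  | Atwood  | 71094
7  | Orwell  | 64022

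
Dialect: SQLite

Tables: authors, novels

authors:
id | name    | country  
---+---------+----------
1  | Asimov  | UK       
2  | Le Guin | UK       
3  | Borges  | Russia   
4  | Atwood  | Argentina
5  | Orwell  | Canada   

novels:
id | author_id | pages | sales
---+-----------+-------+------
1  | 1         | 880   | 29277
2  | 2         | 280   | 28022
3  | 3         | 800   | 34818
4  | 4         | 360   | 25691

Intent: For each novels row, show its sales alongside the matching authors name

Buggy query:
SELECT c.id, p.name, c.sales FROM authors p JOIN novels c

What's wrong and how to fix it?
Bug: Missing join condition: each novels row is matched to all authors rows instead of just its own

Fix: Add ON c.author_id = p.id to the JOIN

Corrected query:
SELECT c.id, p.name, c.sales FROM authors p JOIN novels c ON c.author_id = p.id

Result:
id | name    | sales
---+---------+------
1  | Asimov  | 29277
2  | Le Guin | 28022
3  | Borges  | 34818
4  | Atwood  | 25691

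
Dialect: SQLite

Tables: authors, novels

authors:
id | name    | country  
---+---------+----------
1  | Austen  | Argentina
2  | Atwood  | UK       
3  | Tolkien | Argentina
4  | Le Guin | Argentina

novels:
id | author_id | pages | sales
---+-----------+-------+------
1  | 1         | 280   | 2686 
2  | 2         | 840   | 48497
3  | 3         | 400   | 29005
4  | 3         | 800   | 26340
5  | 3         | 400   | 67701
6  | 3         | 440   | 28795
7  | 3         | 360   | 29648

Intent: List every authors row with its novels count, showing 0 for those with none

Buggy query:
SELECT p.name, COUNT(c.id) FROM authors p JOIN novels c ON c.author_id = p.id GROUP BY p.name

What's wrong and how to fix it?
Bug: An inner join excludes parents with zero children

Fix: Switch to LEFT JOIN to retain unmatched parent rows

Corrected query:
SELECT p.name, COUNT(c.id) FROM authors p LEFT JOIN novels c ON c.author_id = p.id GROUP BY p.name

Result:
name    | COUNT(c.id)
--------+------------
Atwood  | 1          
Austen  | 1          
Le Guin | 0          
Tolkien | 5          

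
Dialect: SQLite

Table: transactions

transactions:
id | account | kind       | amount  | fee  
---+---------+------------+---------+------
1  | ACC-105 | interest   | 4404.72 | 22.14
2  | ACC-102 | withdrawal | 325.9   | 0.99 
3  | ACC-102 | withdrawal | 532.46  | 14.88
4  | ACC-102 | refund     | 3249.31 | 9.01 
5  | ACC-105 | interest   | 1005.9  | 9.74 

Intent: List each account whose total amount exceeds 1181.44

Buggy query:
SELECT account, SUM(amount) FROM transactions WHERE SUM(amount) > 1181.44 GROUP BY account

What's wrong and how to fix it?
Bug: Aggregate functions cannot appear in a WHERE clause

Fix: Use HAVING (which filters groups after aggregation) instead of WHERE

Corrected query:
SELECT account, SUM(amount) FROM transactions GROUP BY account HAVING SUM(amount) > 1181.44

Result:
account | SUM(amount)
--------+------------
ACC-102 | 4107.67    
ACC-105 | 5410.62    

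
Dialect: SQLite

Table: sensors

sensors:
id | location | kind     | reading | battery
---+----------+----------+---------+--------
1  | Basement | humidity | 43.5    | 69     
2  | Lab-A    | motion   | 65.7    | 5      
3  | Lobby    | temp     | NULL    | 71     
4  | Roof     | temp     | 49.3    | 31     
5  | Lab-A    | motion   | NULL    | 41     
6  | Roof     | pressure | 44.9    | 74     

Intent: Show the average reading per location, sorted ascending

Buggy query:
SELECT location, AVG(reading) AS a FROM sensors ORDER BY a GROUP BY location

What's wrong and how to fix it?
Bug: GROUP BY must precede ORDER BY

Fix: Reorder: SELECT … FROM … GROUP BY … ORDER BY …

Corrected query:
SELECT location, AVG(reading) AS a FROM sensors GROUP BY location ORDER BY a

Result:
location | a   
---------+-----
Lobby    | NULL
Basement | 43.5
Roof     | 47.1
Lab-A    | 65.7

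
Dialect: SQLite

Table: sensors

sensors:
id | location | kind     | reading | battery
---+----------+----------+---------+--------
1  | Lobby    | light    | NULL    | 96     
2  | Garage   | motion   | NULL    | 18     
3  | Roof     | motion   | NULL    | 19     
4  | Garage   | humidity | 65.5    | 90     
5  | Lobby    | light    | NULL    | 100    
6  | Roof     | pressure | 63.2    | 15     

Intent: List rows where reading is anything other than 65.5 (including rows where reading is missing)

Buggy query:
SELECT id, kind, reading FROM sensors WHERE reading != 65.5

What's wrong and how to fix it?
Bug: Inequality against NULL is unknown, not true; rows with NULL are dropped

Fix: Add an explicit OR reading IS NULL to include the missing-value rows

Corrected query:
SELECT id, kind, reading FROM sensors WHERE reading != 65.5 OR reading IS NULL

Result:
id | kind     | reading
---+----------+--------
1  | light    | NULL   
2  | motion   | NULL   
3  | motion   | NULL   
5  | light    | NULL   
6  | pressure | 63.2   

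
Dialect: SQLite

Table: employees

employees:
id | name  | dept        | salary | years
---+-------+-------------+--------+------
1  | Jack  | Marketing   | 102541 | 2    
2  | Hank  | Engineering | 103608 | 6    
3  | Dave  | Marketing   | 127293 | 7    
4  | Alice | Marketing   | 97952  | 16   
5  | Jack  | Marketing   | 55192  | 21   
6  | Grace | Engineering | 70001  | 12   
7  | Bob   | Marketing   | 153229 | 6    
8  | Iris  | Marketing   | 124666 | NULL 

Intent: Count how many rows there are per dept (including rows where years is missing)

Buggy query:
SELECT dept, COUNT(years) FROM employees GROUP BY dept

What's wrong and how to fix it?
Bug: COUNT(years) skips NULLs, so groups with missing years are undercounted

Fix: Use COUNT(*) to count all rows regardless of NULL

Corrected query:
SELECT dept, COUNT(*) FROM employees GROUP BY dept

Result:
dept        | COUNT(*)
------------+---------
Engineering | 2       
Marketing   | 6       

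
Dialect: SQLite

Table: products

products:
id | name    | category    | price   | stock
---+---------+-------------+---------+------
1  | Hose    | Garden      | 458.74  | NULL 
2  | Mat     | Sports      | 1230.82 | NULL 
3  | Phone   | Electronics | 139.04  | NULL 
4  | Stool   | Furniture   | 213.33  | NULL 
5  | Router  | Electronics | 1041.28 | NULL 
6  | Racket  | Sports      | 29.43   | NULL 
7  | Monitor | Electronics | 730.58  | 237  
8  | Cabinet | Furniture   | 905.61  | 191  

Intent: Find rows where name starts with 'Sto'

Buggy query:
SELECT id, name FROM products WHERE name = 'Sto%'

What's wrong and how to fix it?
Bug: Wildcards only work with LIKE; '=' treats '%' as a literal character

Fix: Use LIKE for wildcard pattern matching

Corrected query:
SELECT id, name FROM products WHERE name LIKE 'Sto%'

Result:
id | name 
---+------
4  | Stool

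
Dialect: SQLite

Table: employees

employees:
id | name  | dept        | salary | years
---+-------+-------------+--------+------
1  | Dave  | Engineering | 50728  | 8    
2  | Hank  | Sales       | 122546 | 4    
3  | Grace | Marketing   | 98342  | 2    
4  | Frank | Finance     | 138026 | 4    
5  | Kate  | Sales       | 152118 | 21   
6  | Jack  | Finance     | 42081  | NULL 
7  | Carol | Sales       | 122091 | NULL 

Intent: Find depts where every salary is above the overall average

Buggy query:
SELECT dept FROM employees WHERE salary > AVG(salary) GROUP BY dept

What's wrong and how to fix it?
Bug: AVG() is an aggregate; it can't sit directly in WHERE

Fix: Compute the overall average in a scalar subquery and compare each group's MIN against it in HAVING

Corrected query:
SELECT dept FROM employees GROUP BY dept HAVING MIN(salary) > (SELECT AVG(salary) FROM employees)

Result:
dept 
-----
Sales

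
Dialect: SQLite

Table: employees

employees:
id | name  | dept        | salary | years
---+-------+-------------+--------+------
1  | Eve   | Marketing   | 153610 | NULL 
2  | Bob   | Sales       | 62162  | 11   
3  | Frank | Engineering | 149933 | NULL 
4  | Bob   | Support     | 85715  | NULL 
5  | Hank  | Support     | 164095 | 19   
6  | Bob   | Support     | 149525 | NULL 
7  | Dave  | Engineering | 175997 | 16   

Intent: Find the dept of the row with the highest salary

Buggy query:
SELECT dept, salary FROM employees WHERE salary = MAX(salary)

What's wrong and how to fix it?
Bug: MAX(salary) is an aggregate and cannot be used directly in WHERE

Fix: Use a subquery: WHERE salary = (SELECT MAX(salary) FROM employees)

Corrected query:
SELECT dept, salary FROM employees WHERE salary = (SELECT MAX(salary) FROM employees)

Result:
dept        | salary
------------+-------
Engineering | 175997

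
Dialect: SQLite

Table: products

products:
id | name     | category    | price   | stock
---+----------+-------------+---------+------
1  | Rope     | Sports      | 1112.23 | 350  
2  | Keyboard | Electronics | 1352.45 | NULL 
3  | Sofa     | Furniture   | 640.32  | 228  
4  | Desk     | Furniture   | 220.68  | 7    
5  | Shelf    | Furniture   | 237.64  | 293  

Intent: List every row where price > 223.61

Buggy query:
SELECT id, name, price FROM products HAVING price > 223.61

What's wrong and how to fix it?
Bug: This is a non-aggregate query (no GROUP BY, no aggregates), so in SQLite the HAVING clause is invalid here; a row-level condition belongs in WHERE

Fix: Use WHERE for row-level filtering

Corrected query:
SELECT id, name, price FROM products WHERE price > 223.61

Result:
id | name     | price  
---+----------+--------
1  | Rope     | 1112.23
2  | Keyboard | 1352.45
3  | Sofa     | 640.32 
5  | Shelf    | 237.64 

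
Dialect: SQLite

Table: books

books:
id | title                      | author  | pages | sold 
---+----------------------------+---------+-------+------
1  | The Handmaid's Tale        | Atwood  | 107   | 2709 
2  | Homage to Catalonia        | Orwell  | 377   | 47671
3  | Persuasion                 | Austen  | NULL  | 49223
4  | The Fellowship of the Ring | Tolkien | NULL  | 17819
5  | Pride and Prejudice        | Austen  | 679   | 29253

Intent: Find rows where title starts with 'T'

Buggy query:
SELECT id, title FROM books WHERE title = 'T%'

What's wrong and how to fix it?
Bug: '=' compares the literal string including the % character; pattern matching needs LIKE

Fix: Replace '=' with LIKE so 'T%' is treated as a pattern

Corrected query:
SELECT id, title FROM books WHERE title LIKE 'T%'

Result:
id | title                     
---+---------------------------
1  | The Handmaid's Tale       
4  | The Fellowship of the Ring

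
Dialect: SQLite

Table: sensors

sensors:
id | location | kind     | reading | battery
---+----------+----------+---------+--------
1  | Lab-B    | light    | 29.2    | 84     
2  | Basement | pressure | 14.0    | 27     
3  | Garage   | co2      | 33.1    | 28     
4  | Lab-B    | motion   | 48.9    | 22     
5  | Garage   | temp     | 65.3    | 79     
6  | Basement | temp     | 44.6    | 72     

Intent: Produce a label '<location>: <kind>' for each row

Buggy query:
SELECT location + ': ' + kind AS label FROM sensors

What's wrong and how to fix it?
Bug: SQLite uses || for string concatenation; + coerces text to numbers (yielding 0)

Fix: Replace + with || to concatenate text

Corrected query:
SELECT location || ': ' || kind AS label FROM sensors

Result:
label             
------------------
Lab-B: light      
Basement: pressure
Garage: co2       
Lab-B: motion     
Garage: temp      
Basement: temp    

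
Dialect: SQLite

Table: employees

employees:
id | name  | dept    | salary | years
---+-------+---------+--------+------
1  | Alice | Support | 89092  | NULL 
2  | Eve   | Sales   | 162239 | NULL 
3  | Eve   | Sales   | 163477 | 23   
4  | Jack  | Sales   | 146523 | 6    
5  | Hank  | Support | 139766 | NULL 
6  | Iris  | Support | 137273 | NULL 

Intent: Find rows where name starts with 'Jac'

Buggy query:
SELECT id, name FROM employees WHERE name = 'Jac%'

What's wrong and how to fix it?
Bug: Wildcards only work with LIKE; '=' treats '%' as a literal character

Fix: Use LIKE for wildcard pattern matching

Corrected query:
SELECT id, name FROM employees WHERE name LIKE 'Jac%'

Result:
id | name
---+-----
4  | Jack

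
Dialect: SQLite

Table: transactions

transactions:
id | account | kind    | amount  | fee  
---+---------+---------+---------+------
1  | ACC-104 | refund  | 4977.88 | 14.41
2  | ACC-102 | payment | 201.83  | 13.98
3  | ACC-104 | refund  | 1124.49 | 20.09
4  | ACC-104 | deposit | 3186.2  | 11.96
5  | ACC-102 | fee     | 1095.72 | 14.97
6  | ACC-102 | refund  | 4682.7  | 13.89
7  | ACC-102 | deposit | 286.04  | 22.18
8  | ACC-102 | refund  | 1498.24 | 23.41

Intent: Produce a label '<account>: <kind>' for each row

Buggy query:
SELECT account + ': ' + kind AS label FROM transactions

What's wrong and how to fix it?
Bug: SQLite uses || for string concatenation; + coerces text to numbers (yielding 0)

Fix: Use the || operator for string concatenation

Corrected query:
SELECT account || ': ' || kind AS label FROM transactions

Result:
label           
----------------
ACC-104: refund 
ACC-102: payment
ACC-104: refund 
ACC-104: deposit
ACC-102: fee    
ACC-102: refund 
ACC-102: deposit
ACC-102: refund 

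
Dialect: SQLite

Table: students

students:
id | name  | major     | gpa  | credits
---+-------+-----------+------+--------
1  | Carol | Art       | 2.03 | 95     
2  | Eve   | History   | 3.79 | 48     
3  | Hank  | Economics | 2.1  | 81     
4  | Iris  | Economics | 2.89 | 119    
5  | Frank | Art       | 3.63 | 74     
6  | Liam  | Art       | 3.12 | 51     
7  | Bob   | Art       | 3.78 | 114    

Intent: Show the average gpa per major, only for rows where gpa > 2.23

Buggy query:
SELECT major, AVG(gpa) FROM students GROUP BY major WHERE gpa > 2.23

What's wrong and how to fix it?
Bug: WHERE cannot follow GROUP BY

Fix: Move the WHERE clause before GROUP BY

Corrected query:
SELECT major, AVG(gpa) FROM students WHERE gpa > 2.23 GROUP BY major

Result:
major     | AVG(gpa)
----------+---------
Art       | 3.51    
Economics | 2.89    
History   | 3.79    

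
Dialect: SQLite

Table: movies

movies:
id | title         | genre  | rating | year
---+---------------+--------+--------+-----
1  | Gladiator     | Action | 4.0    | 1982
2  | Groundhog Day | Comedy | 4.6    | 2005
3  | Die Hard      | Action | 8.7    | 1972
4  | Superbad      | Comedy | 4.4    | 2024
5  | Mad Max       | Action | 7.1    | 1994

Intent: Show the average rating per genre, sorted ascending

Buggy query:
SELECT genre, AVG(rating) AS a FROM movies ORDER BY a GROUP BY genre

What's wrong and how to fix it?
Bug: GROUP BY must precede ORDER BY

Fix: Reorder: SELECT … FROM … GROUP BY … ORDER BY …

Corrected query:
SELECT genre, AVG(rating) AS a FROM movies GROUP BY genre ORDER BY a

Result:
genre  | a  
-------+----
Comedy | 4.5
Action | 6.6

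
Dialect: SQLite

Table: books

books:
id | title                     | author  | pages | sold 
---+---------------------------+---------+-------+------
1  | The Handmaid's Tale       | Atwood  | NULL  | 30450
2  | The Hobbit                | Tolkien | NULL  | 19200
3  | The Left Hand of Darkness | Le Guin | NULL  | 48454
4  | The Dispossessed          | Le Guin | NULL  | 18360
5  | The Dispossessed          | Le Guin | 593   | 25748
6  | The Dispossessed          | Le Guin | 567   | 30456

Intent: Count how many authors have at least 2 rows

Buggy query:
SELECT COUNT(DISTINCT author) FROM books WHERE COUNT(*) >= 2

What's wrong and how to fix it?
Bug: COUNT(*) cannot appear in WHERE; the per-group count doesn't exist yet

Fix: Use a subquery that GROUPs and filters with HAVING, then count its rows

Corrected query:
SELECT COUNT(*) FROM (SELECT author FROM books GROUP BY author HAVING COUNT(*) >= 2)

Result:
COUNT(*)
--------
1       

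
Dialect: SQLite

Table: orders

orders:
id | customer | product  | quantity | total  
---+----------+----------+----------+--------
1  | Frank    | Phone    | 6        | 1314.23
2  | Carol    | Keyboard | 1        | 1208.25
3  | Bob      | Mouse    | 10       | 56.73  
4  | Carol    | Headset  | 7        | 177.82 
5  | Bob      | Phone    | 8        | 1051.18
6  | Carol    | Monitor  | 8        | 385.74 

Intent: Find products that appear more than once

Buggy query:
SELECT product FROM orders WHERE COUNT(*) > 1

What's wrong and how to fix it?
Bug: COUNT(*) is an aggregate and cannot be used in WHERE

Fix: GROUP BY product, then filter groups with HAVING COUNT(*) > 1

Corrected query:
SELECT product FROM orders GROUP BY product HAVING COUNT(*) > 1

Result:
product
-------
Phone  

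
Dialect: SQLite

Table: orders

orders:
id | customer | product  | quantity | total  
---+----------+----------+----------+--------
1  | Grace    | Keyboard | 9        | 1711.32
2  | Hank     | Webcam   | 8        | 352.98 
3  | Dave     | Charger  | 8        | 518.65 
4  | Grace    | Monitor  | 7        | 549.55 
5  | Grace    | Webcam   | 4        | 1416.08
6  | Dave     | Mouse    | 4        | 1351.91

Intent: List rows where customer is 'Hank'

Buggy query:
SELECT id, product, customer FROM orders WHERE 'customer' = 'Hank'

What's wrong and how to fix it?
Bug: 'customer' in single quotes is a string literal, not the column; the comparison is literal-vs-literal and never true

Fix: Remove the quotes around the column name (or use double quotes for an identifier)

Corrected query:
SELECT id, product, customer FROM orders WHERE customer = 'Hank'

Result:
id | product | customer
---+---------+---------
2  | Webcam  | Hank    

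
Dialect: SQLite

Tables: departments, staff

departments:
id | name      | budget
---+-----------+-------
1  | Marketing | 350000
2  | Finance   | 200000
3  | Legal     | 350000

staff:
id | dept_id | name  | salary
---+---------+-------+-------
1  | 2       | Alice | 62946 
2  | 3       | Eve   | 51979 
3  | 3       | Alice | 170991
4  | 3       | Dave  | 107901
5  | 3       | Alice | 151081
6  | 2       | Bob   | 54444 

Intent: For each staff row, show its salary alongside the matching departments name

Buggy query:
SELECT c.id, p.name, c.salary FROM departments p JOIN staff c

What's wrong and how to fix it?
Bug: Missing join condition: each staff row is matched to all departments rows instead of just its own

Fix: Specify the join condition linking the foreign key to the parent id

Corrected query:
SELECT c.id, p.name, c.salary FROM departments p JOIN staff c ON c.dept_id = p.id

Result:
id | name    | salary
---+---------+-------
1  | Finance | 62946 
2  | Legal   | 51979 
3  | Legal   | 170991
4  | Legal   | 107901
5  | Legal   | 151081
6  | Finance | 54444 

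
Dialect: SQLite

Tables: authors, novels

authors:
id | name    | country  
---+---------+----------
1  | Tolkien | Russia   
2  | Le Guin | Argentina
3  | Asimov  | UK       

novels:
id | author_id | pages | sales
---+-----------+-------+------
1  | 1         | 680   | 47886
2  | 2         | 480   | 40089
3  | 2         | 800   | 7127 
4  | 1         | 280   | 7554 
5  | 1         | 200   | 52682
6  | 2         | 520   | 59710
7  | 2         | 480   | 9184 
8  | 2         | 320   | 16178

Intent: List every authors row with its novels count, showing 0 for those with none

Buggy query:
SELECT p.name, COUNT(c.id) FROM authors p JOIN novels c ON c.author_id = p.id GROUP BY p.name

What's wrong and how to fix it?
Bug: An inner join excludes parents with zero children

Fix: Use LEFT JOIN so parents without children still appear (COUNT(c.id) gives 0)

Corrected query:
SELECT p.name, COUNT(c.id) FROM authors p LEFT JOIN novels c ON c.author_id = p.id GROUP BY p.name

Result:
name    | COUNT(c.id)
--------+------------
Asimov  | 0          
Le Guin | 5          
Tolkien | 3          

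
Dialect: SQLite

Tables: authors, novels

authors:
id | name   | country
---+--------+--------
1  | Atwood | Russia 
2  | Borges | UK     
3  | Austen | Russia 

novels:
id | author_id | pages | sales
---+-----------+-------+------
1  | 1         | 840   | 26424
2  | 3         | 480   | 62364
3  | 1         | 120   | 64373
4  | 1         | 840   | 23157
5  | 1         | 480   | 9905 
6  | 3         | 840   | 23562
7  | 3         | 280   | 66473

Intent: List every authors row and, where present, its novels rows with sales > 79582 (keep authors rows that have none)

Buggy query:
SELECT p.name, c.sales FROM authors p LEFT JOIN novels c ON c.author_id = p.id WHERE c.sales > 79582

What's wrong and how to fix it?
Bug: A WHERE condition on the right-hand table after LEFT JOIN drops unmatched parents

Fix: Move the right-table condition into the ON clause so unmatched parents are kept

Corrected query:
SELECT p.name, c.sales FROM authors p LEFT JOIN novels c ON c.author_id = p.id AND c.sales > 79582

Result:
name   | sales
-------+------
Atwood | NULL 
Borges | NULL 
Austen | NULL 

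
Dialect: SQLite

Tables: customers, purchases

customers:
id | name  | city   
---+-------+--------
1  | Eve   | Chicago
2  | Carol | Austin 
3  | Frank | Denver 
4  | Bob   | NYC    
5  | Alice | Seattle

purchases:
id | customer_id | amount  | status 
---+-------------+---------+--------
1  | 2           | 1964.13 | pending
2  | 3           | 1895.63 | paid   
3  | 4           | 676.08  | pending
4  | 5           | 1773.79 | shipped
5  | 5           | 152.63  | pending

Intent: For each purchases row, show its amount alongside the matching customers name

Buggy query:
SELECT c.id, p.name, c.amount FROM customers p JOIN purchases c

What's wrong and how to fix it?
Bug: Missing join condition: each purchases row is matched to all customers rows instead of just its own

Fix: Add ON c.customer_id = p.id to the JOIN

Corrected query:
SELECT c.id, p.name, c.amount FROM customers p JOIN purchases c ON c.customer_id = p.id

Result:
id | name  | amount 
---+-------+--------
1  | Carol | 1964.13
2  | Frank | 1895.63
3  | Bob   | 676.08 
4  | Alice | 1773.79
5  | Alice | 152.63 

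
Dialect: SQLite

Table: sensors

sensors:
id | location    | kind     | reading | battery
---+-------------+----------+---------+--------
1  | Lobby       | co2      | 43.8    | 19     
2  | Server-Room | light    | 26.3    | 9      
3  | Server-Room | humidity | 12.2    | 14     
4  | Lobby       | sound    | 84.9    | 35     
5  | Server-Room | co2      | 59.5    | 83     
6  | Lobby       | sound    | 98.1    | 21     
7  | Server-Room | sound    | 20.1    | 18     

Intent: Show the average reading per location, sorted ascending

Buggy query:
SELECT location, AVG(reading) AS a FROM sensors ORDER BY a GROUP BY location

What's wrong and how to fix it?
Bug: ORDER BY appears before GROUP BY; SQL clause order requires GROUP BY first

Fix: Move ORDER BY to the end, after GROUP BY

Corrected query:
SELECT location, AVG(reading) AS a FROM sensors GROUP BY location ORDER BY a

Result:
location    | a     
------------+-------
Server-Room | 29.525
Lobby       | 75.6  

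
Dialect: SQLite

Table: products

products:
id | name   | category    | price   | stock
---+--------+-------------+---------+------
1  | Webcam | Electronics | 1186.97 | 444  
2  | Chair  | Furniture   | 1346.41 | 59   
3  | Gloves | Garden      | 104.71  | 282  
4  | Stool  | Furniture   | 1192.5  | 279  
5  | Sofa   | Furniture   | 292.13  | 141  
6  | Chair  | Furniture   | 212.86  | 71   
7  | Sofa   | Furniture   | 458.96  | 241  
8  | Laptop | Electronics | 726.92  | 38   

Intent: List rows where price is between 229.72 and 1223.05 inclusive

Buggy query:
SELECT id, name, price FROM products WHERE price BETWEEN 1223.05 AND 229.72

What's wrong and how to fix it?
Bug: BETWEEN expects the lower bound first; with 1223.05 AND 229.72 the range is empty

Fix: Write BETWEEN 229.72 AND 1223.05

Corrected query:
SELECT id, name, price FROM products WHERE price BETWEEN 229.72 AND 1223.05

Result:
id | name   | price  
---+--------+--------
1  | Webcam | 1186.97
4  | Stool  | 1192.5 
5  | Sofa   | 292.13 
7  | Sofa   | 458.96 
8  | Laptop | 726.92 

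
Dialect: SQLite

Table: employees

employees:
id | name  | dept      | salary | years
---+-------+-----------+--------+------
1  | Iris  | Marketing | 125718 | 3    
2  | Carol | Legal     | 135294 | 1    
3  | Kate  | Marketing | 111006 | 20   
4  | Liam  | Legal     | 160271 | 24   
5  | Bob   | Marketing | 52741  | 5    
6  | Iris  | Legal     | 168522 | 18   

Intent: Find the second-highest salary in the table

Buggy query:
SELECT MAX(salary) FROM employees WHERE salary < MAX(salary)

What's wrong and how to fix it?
Bug: The inner MAX is an aggregate inside WHERE, which is not allowed

Fix: Compute the overall MAX in a subquery, then take MAX of rows below it

Corrected query:
SELECT MAX(salary) FROM employees WHERE salary < (SELECT MAX(salary) FROM employees)

Result:
MAX(salary)
-----------
160271     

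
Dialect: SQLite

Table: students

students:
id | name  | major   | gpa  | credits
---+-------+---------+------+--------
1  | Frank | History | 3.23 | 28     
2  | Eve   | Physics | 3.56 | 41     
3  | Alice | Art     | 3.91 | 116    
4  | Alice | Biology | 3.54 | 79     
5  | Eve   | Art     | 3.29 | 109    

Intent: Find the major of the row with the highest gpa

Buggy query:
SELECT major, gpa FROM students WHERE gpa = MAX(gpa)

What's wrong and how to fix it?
Bug: WHERE is evaluated per row; an aggregate over the whole table isn't defined there

Fix: Use a subquery: WHERE gpa = (SELECT MAX(gpa) FROM students)

Corrected query:
SELECT major, gpa FROM students WHERE gpa = (SELECT MAX(gpa) FROM students)

Result:
major | gpa 
------+-----
Art   | 3.91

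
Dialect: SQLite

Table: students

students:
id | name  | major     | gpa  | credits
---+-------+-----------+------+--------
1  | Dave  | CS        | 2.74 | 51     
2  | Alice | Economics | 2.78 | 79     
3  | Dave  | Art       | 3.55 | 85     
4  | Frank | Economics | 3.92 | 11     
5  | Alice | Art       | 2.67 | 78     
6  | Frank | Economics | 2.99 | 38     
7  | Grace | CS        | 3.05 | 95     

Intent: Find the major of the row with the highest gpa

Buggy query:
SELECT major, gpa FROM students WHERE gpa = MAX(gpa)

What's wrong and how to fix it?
Bug: WHERE is evaluated per row; an aggregate over the whole table isn't defined there

Fix: Wrap MAX in a scalar subquery so WHERE compares against a single value

Corrected query:
SELECT major, gpa FROM students WHERE gpa = (SELECT MAX(gpa) FROM students)

Result:
major     | gpa 
----------+-----
Economics | 3.92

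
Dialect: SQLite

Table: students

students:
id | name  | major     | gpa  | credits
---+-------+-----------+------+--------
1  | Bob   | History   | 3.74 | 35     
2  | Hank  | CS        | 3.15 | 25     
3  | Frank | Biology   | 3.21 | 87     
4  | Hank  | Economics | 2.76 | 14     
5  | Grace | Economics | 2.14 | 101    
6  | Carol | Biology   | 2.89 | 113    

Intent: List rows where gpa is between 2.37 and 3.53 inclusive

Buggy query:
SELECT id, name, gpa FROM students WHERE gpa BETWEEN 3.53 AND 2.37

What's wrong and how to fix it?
Bug: The bounds are reversed; BETWEEN a AND b requires a <= b to match anything

Fix: Write BETWEEN 2.37 AND 3.53

Corrected query:
SELECT id, name, gpa FROM students WHERE gpa BETWEEN 2.37 AND 3.53

Result:
id | name  | gpa 
---+-------+-----
2  | Hank  | 3.15
3  | Frank | 3.21
4  | Hank  | 2.76
6  | Carol | 2.89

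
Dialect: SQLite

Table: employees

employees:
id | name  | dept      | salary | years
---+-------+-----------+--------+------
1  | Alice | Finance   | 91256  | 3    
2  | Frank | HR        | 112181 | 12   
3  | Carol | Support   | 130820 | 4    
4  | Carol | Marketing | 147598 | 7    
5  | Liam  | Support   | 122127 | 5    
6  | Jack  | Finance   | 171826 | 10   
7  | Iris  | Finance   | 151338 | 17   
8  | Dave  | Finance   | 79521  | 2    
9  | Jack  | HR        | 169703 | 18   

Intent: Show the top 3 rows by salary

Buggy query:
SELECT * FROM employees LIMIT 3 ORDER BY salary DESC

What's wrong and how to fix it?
Bug: LIMIT must come after ORDER BY

Fix: Sort with ORDER BY, then apply LIMIT

Corrected query:
SELECT * FROM employees ORDER BY salary DESC LIMIT 3

Result:
id | name | dept    | salary | years
---+------+---------+--------+------
6  | Jack | Finance | 171826 | 10   
9  | Jack | HR      | 169703 | 18   
7  | Iris | Finance | 151338 | 17   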